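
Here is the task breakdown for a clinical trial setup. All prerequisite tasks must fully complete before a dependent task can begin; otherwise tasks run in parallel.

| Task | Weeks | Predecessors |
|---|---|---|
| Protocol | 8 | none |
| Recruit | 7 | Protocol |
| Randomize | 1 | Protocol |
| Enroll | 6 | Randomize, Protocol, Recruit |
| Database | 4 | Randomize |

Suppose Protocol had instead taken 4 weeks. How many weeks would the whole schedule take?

17

The binding path is Protocol→Recruit→Enroll = 8+7+6 = 21; finish at 21 weeks.
Since Protocol is critical, the -4 change carries straight to that chain (now 17 weeks).
No other chain overtakes it, so the finish is 17 weeks.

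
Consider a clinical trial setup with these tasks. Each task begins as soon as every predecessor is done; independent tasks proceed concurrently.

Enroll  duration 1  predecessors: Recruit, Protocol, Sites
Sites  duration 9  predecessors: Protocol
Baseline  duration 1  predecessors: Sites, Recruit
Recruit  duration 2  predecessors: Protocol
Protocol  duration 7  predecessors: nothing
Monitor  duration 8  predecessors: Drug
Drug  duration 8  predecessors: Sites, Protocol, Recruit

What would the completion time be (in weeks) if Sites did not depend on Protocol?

With the dependency in place, Protocol→Sites→Drug→Monitor = 7+9+8+8 = 32 sets the finish at 32 weeks.
Without Protocol→Sites, Sites's earliest start moves from 7 to 0.
The longest chain is now Protocol→Recruit→Drug→Monitor = 7+2+8+8 = 25, so the project takes 25 weeks.

25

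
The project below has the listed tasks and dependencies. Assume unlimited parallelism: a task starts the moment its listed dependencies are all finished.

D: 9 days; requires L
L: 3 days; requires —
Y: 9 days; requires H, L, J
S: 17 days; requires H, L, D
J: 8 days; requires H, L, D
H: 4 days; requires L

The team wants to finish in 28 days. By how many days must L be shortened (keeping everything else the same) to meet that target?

1

Current finish: 29 days; target: 28.
L is on every critical path, so each day cut from L cuts the finish by one (this holds down to a finish of 27).
Need 29 − 28 = 1 day off L → L becomes 2 days, finish becomes 28.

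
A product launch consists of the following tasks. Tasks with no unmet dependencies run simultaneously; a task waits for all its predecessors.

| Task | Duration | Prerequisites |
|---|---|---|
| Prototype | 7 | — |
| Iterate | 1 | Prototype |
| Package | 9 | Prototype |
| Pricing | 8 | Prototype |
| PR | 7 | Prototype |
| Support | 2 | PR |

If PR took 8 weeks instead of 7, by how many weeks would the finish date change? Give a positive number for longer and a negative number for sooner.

Critical path before the change: Prototype→PR→Support = 7+7+2 = 16 giving 16 weeks.
PR is on the critical path; changing it to 8 makes that path 17 weeks.
No other chain overtakes it, so the finish is 17 weeks.
Change in finish: 17 − 16 = +1 weeks.

1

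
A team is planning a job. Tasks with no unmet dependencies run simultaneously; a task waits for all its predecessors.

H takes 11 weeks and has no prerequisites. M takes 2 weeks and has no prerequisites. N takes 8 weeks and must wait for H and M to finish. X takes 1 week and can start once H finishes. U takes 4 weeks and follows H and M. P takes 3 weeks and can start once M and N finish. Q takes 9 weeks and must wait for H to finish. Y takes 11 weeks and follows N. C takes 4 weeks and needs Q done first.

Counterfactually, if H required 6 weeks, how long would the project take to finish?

25

The binding path is H→N→Y = 11+8+11 = 30; finish at 30 weeks.
H lies on that path, so at 6 weeks the path becomes 25 weeks.
The critical path is still H→N→Y; finish is now 25 weeks.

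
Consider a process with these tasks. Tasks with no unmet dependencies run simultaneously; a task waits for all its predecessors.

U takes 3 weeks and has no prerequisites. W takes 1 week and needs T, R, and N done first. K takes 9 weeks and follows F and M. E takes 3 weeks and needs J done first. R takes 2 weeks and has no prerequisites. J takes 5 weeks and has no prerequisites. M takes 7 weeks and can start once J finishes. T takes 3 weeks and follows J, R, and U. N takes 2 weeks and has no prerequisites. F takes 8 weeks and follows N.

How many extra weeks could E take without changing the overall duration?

Critical path: J→M→K = 5+7+9 = 21, so the finish is 21 weeks.
Longest path through E: 8 weeks (earliest finish 8, latest finish 21).
Slack of E = 18 − 5 = 13 weeks.

13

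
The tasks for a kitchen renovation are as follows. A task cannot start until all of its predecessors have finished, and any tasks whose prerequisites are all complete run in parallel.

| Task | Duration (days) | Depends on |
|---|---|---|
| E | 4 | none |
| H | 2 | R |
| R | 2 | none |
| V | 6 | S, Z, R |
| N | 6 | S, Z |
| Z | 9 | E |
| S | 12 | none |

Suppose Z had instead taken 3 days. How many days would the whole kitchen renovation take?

18

Actual critical path: E→Z→V = 4+9+6 = 19 ⇒ 19 days.
Z lies on that path, so at 3 days the path becomes 13 days.
Now S→V = 12+6 = 18 is longest, so the finish becomes 18 days.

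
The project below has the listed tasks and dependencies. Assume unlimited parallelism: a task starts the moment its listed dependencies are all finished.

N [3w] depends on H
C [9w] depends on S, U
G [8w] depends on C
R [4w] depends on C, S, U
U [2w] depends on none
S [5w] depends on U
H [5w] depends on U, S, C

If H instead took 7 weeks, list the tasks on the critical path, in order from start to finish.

As given, the longest chain is U→S→C→H→N = 2+5+9+5+3 = 24, so the finish is 24 weeks.
H is on the critical path; changing it to 7 makes that path 26 weeks.
The critical path is still U→S→C→H→N; finish is now 26 weeks.

U, S, C, H, N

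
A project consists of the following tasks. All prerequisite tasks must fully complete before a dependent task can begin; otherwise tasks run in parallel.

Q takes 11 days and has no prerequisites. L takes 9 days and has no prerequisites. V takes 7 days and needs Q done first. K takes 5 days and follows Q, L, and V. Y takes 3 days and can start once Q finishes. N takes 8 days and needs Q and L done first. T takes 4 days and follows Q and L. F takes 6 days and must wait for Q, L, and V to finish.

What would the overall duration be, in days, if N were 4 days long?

24

As given, the longest chain is Q→V→F = 11+7+6 = 24, so the finish is 24 days.
N is off the critical path — its longest chain is 19 days, giving 5 of slack.
That remains the longest chain; total 24 days.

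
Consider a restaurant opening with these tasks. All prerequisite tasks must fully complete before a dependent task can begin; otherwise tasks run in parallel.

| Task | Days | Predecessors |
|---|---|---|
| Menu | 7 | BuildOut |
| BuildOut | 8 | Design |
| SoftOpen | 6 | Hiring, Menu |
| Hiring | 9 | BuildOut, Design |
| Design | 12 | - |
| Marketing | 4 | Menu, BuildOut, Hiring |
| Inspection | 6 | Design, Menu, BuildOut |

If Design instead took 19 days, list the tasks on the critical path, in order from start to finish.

Design, BuildOut, Hiring, SoftOpen

Actual critical path: Design→BuildOut→Hiring→SoftOpen = 12+8+9+6 = 35 ⇒ 35 days.
Design lies on that path, so at 19 days the path becomes 42 days.
That remains the longest chain; total 42 days.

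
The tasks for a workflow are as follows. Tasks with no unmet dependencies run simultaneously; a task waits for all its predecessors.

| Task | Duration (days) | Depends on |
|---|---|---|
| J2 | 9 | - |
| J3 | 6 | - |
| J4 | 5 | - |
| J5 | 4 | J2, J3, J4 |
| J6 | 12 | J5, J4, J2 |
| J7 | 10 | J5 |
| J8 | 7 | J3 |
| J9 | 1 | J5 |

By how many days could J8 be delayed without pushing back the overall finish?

J2→J5→J6 = 9+4+12 = 25 sets the makespan at 25 days.
J8 finishes as early as 13 and must finish by 25.
Slack of J8 = 18 − 6 = 12 days.

12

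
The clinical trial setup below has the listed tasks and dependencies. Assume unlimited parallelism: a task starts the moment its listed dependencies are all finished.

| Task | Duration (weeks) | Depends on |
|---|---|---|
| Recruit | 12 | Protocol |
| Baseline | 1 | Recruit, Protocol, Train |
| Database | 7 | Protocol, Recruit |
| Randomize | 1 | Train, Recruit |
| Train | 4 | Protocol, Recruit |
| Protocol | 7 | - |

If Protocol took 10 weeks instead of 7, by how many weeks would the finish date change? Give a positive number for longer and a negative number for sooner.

3

Baseline: Protocol→Recruit→Database = 7+12+7 = 26 → 26 weeks.
Since Protocol is critical, the +3 change carries straight to that chain (now 29 weeks).
The critical path is still Protocol→Recruit→Database; finish is now 29 weeks.
Change in finish: 29 − 26 = +3 weeks.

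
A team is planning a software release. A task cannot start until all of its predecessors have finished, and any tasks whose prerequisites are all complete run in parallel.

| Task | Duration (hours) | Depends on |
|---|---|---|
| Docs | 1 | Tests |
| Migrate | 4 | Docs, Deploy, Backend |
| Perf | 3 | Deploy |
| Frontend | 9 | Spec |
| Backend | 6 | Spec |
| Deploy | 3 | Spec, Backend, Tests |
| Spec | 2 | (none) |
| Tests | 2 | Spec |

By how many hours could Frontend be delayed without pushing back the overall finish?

4

Critical path: Spec→Backend→Deploy→Migrate = 2+6+3+4 = 15, so the finish is 15 hours.
Frontend finishes as early as 11 and must finish by 15.
Float = 15 − 11 = 4.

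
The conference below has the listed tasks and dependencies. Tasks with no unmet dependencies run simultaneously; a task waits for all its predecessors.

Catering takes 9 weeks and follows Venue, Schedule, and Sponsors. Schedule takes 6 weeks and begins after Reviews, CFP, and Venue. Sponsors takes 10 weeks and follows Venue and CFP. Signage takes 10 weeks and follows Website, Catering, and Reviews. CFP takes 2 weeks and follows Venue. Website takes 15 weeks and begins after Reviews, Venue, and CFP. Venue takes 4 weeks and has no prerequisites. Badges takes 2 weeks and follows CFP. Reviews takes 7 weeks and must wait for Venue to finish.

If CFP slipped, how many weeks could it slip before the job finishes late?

1

The longest chain is Venue→Reviews→Schedule→Catering→Signage = 4+7+6+9+10 = 36; overall finish 36 weeks.
Longest path through CFP: 35 weeks (earliest finish 6, latest finish 7).
So CFP can slip 7 − 6 = 1 week.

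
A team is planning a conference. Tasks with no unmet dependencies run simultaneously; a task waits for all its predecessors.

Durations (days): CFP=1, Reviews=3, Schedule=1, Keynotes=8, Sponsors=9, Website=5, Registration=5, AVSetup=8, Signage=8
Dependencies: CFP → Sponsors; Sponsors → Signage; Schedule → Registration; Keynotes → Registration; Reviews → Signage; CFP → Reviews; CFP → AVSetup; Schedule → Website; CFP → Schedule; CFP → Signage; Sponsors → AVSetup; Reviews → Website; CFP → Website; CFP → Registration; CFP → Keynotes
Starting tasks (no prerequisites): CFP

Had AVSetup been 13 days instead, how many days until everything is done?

As given, the longest chain is CFP→Sponsors→AVSetup = 1+9+8 = 18, so the finish is 18 days.
AVSetup lies on that path, so at 13 days the path becomes 23 days.
No other chain overtakes it, so the finish is 23 days.

23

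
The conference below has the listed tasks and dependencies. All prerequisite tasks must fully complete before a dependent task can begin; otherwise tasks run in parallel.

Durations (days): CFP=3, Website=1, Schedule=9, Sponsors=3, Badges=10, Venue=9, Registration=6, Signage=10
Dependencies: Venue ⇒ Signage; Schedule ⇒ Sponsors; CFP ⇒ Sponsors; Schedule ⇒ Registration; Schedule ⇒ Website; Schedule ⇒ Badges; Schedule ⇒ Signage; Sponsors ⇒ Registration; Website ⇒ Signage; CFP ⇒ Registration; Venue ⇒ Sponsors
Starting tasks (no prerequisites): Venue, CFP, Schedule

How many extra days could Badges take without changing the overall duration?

Critical path: Schedule→Website→Signage = 9+1+10 = 20, so the finish is 20 days.
Longest path through Badges: 19 days (earliest finish 19, latest finish 20).
Float = 20 − 19 = 1.

1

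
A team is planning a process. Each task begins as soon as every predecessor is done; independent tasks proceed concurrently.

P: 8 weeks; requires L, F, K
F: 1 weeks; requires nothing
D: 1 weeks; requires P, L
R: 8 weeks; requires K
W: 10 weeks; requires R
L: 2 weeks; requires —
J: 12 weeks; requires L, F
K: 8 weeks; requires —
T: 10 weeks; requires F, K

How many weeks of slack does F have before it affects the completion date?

K→R→W = 8+8+10 = 26 sets the makespan at 26 weeks.
F finishes as early as 1 and must finish by 14.
So F can slip 14 − 1 = 13 weeks.

13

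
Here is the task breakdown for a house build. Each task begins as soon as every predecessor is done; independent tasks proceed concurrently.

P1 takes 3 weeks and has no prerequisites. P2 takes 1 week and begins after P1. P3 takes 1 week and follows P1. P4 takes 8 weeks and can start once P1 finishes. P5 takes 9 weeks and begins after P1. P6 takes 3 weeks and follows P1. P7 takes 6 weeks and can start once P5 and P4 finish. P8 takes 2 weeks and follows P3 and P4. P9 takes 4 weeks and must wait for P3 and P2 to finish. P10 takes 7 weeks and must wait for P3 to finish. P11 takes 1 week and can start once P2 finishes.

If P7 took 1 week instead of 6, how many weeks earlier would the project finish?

Actual critical path: P1→P5→P7 = 3+9+6 = 18 ⇒ 18 weeks.
Since P7 is critical, the -5 change carries straight to that chain (now 13 weeks).
New critical path: P1→P4→P8 = 3+8+2 = 13 ⇒ 13 weeks.
Change in finish: 13 − 18 = -5 weeks.

5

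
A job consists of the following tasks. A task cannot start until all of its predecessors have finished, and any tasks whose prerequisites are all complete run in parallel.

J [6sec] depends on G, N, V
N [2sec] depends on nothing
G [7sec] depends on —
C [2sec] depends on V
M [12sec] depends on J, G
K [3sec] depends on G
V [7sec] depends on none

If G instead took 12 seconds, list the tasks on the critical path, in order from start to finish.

Baseline: G→J→M = 7+6+12 = 25 → 25 seconds.
Since G is critical, the +5 change carries straight to that chain (now 30 seconds).
No other chain overtakes it, so the finish is 30 seconds.

G, J, M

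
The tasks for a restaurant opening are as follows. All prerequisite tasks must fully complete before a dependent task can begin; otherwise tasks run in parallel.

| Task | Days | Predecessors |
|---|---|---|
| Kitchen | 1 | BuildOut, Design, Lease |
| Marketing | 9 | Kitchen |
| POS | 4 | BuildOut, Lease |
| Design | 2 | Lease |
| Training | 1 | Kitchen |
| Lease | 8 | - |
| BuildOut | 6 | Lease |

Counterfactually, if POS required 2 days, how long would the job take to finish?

Critical path before the change: Lease→BuildOut→Kitchen→Marketing = 8+6+1+9 = 24 giving 24 days.
POS is off the critical path — its longest chain is 18 days, giving 6 of slack.
No other chain overtakes it, so the finish is 24 days.

24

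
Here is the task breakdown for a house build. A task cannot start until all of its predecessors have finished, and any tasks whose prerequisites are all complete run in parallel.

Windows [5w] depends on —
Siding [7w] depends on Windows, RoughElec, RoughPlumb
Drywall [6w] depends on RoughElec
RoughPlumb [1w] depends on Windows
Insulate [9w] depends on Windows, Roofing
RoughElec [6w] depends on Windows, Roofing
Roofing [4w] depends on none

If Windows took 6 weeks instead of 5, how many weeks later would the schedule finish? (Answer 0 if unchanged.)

1

Baseline: Windows→RoughElec→Siding = 5+6+7 = 18 → 18 weeks.
Since Windows is critical, the +1 change carries straight to that chain (now 19 weeks).
The critical path is still Windows→RoughElec→Siding; finish is now 19 weeks.
Change in finish: 19 − 18 = +1 weeks.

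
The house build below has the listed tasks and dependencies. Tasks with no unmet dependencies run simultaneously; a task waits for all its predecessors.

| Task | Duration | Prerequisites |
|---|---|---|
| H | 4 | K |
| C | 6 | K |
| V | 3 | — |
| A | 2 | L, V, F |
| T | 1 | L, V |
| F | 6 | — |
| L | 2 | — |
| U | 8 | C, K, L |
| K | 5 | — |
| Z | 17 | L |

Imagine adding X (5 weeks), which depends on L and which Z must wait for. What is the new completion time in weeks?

24

Originally the plan takes 19 weeks.
With X inserted, Z now waits for max(L, X).
New critical path: L→X→Z = 2+5+17 = 24 ⇒ 24 weeks.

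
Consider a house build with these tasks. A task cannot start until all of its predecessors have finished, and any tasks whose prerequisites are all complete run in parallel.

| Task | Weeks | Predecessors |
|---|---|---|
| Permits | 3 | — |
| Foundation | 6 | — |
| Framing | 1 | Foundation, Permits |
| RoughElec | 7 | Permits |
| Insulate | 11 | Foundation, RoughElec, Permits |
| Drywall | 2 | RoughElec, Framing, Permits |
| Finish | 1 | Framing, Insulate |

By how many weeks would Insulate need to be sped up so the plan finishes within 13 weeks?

Current finish: 22 weeks; target: 13.
Insulate is on every critical path, so each week cut from Insulate cuts the finish by one (this holds down to a finish of 12).
Need 22 − 13 = 9 weeks off Insulate → Insulate becomes 2 weeks, finish becomes 13.

9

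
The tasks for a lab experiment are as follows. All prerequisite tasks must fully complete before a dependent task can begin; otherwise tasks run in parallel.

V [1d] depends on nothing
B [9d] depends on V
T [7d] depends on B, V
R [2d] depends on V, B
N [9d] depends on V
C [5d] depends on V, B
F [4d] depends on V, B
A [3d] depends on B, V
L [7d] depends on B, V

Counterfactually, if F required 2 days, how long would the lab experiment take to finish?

17

Baseline: V→B→T = 1+9+7 = 17 → 17 days.
F has 3 days of float (longest path through it is 14).
That remains the longest chain; total 17 days.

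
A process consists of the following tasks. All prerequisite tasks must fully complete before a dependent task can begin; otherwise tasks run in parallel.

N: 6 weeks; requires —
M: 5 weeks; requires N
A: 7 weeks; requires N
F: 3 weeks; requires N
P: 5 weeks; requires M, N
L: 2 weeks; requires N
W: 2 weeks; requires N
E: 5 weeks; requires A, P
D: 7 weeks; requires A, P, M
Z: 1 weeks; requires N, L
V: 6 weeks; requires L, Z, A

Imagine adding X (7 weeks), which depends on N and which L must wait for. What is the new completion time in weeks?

23

Originally the schedule takes 23 weeks.
With X inserted, L now waits for max(N, X).
New critical path: N→M→P→D = 6+5+5+7 = 23 ⇒ 23 weeks.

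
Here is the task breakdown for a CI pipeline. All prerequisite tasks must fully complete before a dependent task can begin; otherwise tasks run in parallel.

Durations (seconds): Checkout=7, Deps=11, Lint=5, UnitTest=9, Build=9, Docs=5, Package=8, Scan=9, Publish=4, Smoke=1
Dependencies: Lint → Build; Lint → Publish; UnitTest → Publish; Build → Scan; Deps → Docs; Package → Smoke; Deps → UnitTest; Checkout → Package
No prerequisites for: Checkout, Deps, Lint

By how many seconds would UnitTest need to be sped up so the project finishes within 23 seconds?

Current finish: 24 seconds; target: 23.
UnitTest is on every critical path, so each second cut from UnitTest cuts the finish by one (this holds down to a finish of 23).
Need 24 − 23 = 1 second off UnitTest → UnitTest becomes 8 seconds, finish becomes 23.

1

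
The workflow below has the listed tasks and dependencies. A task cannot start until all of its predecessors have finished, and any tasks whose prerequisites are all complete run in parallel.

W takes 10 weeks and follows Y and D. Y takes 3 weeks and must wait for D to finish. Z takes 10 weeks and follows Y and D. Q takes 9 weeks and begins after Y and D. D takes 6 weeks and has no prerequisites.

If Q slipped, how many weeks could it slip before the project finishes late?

1

Critical path: D→Y→W = 6+3+10 = 19, so the finish is 19 weeks.
Q finishes as early as 18 and must finish by 19.
So Q can slip 19 − 18 = 1 week.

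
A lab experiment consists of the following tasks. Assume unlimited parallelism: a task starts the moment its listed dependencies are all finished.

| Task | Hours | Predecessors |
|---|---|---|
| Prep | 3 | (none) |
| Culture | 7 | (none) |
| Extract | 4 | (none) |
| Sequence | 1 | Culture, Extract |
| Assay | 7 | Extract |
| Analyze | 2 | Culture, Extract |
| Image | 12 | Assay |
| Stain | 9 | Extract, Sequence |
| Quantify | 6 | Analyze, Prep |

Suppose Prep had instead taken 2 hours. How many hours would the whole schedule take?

Critical path before the change: Extract→Assay→Image = 4+7+12 = 23 giving 23 hours.
Prep has 14 hours of float (longest path through it is 9).
That remains the longest chain; total 23 hours.

23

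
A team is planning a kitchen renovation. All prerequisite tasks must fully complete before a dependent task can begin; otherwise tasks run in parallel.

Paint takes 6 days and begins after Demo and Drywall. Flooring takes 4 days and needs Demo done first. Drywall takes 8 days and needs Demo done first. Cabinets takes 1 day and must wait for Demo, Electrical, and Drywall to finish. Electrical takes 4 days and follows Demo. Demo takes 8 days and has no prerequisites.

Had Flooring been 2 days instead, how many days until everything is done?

The binding path is Demo→Drywall→Paint = 8+8+6 = 22; finish at 22 days.
Flooring is off the critical path — its longest chain is 12 days, giving 10 of slack.
That remains the longest chain; total 22 days.

22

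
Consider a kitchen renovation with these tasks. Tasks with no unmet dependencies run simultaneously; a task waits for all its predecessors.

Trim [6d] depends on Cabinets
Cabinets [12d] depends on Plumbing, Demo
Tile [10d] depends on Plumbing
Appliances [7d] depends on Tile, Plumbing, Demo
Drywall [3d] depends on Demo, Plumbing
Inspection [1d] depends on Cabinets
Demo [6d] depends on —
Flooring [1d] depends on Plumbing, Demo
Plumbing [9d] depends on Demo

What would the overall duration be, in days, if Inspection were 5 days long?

Actual critical path: Demo→Plumbing→Cabinets→Trim = 6+9+12+6 = 33 ⇒ 33 days.
Inspection is off the critical path — its longest chain is 28 days, giving 5 of slack.
No other chain overtakes it, so the finish is 33 days.

33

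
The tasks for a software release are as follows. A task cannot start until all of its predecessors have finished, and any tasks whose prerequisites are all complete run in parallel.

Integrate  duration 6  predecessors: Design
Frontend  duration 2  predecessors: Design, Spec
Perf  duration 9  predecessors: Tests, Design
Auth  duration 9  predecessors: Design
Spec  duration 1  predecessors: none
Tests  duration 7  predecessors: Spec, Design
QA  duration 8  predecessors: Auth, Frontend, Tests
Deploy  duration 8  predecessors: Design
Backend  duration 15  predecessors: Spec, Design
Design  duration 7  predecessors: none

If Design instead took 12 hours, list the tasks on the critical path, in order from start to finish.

Design, Auth, QA

Actual critical path: Design→Auth→QA = 7+9+8 = 24 ⇒ 24 hours.
Since Design is critical, the +5 change carries straight to that chain (now 29 hours).
The critical path is still Design→Auth→QA; finish is now 29 hours.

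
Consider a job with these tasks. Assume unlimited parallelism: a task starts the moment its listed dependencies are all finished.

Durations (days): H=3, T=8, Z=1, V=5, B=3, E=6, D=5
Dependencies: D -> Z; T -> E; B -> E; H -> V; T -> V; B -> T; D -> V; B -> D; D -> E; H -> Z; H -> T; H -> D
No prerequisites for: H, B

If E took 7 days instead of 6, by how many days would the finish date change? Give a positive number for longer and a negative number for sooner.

1

Critical path before the change: H→T→E = 3+8+6 = 17 giving 17 days.
Since E is critical, the +1 change carries straight to that chain (now 18 days).
No other chain overtakes it, so the finish is 18 days.
Change in finish: 18 − 17 = +1 days.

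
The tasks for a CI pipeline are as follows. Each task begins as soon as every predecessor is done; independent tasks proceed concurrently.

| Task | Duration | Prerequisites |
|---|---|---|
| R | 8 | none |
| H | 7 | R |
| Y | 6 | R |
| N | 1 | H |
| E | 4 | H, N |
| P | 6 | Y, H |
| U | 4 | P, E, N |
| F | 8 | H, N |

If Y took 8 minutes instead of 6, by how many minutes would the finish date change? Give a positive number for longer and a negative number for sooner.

Baseline: R→H→P→U = 8+7+6+4 = 25 → 25 minutes.
Y is off the critical path — its longest chain is 24 minutes, giving 1 of slack.
New critical path: R→Y→P→U = 8+8+6+4 = 26 ⇒ 26 minutes.
Change in finish: 26 − 25 = +1 minutes.

1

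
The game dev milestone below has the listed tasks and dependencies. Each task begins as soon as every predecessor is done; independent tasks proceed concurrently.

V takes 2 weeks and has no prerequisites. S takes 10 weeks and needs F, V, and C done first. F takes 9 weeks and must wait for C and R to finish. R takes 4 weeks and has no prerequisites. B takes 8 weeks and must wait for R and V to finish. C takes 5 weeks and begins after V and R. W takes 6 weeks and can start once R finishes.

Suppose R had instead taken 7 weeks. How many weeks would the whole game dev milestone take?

31

The binding path is R→C→F→S = 4+5+9+10 = 28; finish at 28 weeks.
R is on the critical path; changing it to 7 makes that path 31 weeks.
That remains the longest chain; total 31 weeks.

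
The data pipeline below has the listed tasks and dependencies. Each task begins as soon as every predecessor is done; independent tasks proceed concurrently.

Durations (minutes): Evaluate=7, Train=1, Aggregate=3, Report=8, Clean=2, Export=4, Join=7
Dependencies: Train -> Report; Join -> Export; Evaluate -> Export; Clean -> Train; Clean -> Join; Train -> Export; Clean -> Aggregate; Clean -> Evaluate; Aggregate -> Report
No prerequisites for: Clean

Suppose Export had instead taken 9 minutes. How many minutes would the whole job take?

As given, the longest chain is Clean→Join→Export = 2+7+4 = 13, so the finish is 13 minutes.
Since Export is critical, the +5 change carries straight to that chain (now 18 minutes).
That remains the longest chain; total 18 minutes.

18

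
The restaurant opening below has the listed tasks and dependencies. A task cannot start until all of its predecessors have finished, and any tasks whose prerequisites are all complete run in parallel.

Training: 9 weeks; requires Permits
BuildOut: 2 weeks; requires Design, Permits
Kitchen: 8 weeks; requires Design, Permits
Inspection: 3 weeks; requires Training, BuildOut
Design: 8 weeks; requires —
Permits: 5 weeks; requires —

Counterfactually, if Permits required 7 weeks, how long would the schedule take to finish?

19

The binding path is Permits→Training→Inspection = 5+9+3 = 17; finish at 17 weeks.
Permits is on the critical path; changing it to 7 makes that path 19 weeks.
No other chain overtakes it, so the finish is 19 weeks.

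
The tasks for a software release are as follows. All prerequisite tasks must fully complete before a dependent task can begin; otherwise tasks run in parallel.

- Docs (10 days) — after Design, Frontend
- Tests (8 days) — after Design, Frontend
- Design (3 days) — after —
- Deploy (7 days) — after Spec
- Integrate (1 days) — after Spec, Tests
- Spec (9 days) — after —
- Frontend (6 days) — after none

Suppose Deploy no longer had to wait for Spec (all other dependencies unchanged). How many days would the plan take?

16

With the dependency in place, Spec→Deploy = 9+7 = 16 sets the finish at 16 days.
Without Spec→Deploy, Deploy's earliest start moves from 9 to 0.
The longest chain is now Frontend→Docs = 6+10 = 16, so the plan takes 16 days.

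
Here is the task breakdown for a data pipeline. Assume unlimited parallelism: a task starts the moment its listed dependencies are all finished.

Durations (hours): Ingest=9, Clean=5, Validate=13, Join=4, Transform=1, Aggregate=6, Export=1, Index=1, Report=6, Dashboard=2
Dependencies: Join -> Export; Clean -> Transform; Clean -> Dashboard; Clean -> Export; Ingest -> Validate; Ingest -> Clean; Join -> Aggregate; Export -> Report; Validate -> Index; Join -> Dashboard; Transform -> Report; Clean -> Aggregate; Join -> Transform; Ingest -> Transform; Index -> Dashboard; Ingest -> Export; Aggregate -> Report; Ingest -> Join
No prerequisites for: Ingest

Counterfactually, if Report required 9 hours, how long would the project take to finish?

As given, the longest chain is Ingest→Clean→Aggregate→Report = 9+5+6+6 = 26, so the finish is 26 hours.
Since Report is critical, the +3 change carries straight to that chain (now 29 hours).
That remains the longest chain; total 29 hours.

29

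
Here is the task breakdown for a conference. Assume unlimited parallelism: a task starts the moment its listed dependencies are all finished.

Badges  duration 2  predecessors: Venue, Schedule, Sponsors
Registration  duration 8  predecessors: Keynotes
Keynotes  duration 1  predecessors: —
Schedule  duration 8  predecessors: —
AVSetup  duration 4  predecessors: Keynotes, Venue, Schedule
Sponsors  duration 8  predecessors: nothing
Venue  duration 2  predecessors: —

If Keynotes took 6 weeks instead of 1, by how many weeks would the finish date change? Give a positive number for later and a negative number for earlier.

2

Critical path before the change: Schedule→AVSetup = 8+4 = 12 giving 12 weeks.
Keynotes is off the critical path — its longest chain is 9 weeks, giving 3 of slack.
New critical path: Keynotes→Registration = 6+8 = 14 ⇒ 14 weeks.
Change in finish: 14 − 12 = +2 weeks.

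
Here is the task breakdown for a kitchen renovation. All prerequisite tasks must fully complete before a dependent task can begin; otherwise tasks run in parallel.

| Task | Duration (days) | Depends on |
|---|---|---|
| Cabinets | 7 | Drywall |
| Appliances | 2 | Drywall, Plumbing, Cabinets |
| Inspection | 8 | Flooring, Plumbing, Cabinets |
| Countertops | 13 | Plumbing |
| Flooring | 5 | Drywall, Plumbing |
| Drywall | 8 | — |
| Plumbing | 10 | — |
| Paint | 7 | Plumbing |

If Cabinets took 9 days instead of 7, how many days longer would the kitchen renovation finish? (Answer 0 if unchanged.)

2

Actual critical path: Drywall→Cabinets→Inspection = 8+7+8 = 23 ⇒ 23 days.
Cabinets lies on that path, so at 9 days the path becomes 25 days.
That remains the longest chain; total 25 days.
Change in finish: 25 − 23 = +2 days.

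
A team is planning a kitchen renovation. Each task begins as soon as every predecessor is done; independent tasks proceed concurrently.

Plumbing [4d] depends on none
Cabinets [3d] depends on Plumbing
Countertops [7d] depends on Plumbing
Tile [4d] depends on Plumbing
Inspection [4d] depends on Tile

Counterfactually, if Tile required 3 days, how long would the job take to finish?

Baseline: Plumbing→Tile→Inspection = 4+4+4 = 12 → 12 days.
Tile is on the critical path; changing it to 3 makes that path 11 days.
New critical path: Plumbing→Countertops = 4+7 = 11 ⇒ 11 days.

11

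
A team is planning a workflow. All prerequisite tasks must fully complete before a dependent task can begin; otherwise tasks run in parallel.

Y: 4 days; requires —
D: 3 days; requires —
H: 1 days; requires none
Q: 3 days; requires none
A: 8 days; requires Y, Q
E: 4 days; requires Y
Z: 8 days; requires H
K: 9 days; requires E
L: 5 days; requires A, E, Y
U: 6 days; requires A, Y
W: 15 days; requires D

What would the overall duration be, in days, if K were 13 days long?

21

Critical path before the change: Y→A→U = 4+8+6 = 18 giving 18 days.
K is off the critical path — its longest chain is 17 days, giving 1 of slack.
New critical path: Y→E→K = 4+4+13 = 21 ⇒ 21 days.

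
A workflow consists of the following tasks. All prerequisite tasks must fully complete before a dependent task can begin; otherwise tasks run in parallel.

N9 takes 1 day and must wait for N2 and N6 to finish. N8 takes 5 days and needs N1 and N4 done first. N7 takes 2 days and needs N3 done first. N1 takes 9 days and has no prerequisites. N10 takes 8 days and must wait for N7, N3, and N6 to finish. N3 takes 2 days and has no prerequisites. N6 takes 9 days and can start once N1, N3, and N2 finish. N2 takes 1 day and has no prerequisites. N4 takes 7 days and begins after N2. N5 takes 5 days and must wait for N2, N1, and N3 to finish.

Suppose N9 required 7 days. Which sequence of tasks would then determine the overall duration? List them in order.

Critical path before the change: N1→N6→N10 = 9+9+8 = 26 giving 26 days.
N9 is off the critical path — its longest chain is 19 days, giving 7 of slack.
No other chain overtakes it, so the finish is 26 days.

N1, N6, N10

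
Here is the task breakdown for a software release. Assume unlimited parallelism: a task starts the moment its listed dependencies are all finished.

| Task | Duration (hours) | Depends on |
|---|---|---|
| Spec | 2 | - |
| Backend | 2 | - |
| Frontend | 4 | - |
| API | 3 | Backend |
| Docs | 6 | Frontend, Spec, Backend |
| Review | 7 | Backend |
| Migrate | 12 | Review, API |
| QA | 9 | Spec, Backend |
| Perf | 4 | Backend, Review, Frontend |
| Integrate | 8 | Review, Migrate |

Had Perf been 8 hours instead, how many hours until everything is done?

The binding path is Backend→Review→Migrate→Integrate = 2+7+12+8 = 29; finish at 29 hours.
The longest path through Perf is only 13 hours, so Perf has float 16.
No other chain overtakes it, so the finish is 29 hours.

29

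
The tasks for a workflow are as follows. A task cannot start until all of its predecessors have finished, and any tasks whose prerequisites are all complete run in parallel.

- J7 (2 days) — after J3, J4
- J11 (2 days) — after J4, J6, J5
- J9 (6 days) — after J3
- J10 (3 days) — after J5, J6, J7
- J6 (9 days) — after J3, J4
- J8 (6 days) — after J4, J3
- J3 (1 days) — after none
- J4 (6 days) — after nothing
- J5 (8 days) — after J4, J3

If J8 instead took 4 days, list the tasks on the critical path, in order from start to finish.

J4, J6, J10

Critical path before the change: J4→J6→J10 = 6+9+3 = 18 giving 18 days.
J8 is off the critical path — its longest chain is 12 days, giving 6 of slack.
The critical path is still J4→J6→J10; finish is now 18 days.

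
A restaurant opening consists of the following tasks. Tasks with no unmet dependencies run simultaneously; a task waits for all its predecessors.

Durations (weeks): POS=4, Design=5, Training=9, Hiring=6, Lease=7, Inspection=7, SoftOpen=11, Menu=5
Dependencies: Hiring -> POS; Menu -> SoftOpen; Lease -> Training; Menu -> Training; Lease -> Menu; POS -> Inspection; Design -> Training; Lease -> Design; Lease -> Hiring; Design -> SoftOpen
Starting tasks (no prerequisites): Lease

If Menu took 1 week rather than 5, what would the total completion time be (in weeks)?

Baseline: Lease→Hiring→POS→Inspection = 7+6+4+7 = 24 → 24 weeks.
Menu has 1 week of float (longest path through it is 23).
No other chain overtakes it, so the finish is 24 weeks.

24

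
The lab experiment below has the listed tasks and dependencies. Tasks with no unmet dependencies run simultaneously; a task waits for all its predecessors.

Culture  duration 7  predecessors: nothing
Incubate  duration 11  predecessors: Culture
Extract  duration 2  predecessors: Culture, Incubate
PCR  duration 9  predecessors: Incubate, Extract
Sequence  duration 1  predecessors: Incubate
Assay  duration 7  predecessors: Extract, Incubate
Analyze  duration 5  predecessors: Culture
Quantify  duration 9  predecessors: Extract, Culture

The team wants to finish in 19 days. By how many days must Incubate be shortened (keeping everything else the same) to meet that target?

Current finish: 29 days; target: 19.
Incubate is on every critical path, so each day cut from Incubate cuts the finish by one (this holds down to a finish of 19).
Need 29 − 19 = 10 days off Incubate → Incubate becomes 1 day, finish becomes 19.

10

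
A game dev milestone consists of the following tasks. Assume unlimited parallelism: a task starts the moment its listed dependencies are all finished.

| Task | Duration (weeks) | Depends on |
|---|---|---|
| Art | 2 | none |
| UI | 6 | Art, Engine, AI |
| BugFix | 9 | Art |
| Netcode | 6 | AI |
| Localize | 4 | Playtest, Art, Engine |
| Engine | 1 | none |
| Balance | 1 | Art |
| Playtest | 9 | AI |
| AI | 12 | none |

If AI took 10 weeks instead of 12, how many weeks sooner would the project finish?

2

Baseline: AI→Playtest→Localize = 12+9+4 = 25 → 25 weeks.
AI is on the critical path; changing it to 10 makes that path 23 weeks.
No other chain overtakes it, so the finish is 23 weeks.
Change in finish: 23 − 25 = -2 weeks.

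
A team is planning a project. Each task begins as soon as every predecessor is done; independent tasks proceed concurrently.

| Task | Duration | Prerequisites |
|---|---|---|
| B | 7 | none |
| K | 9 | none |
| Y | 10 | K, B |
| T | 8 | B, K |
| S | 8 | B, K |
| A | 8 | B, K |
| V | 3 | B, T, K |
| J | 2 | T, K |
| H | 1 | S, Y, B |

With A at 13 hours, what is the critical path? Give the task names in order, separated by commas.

As given, the longest chain is K→Y→H = 9+10+1 = 20, so the finish is 20 hours.
A has 3 hours of float (longest path through it is 17).
The binding chain switches to K→A = 9+13 = 22; finish 22 hours.

K, A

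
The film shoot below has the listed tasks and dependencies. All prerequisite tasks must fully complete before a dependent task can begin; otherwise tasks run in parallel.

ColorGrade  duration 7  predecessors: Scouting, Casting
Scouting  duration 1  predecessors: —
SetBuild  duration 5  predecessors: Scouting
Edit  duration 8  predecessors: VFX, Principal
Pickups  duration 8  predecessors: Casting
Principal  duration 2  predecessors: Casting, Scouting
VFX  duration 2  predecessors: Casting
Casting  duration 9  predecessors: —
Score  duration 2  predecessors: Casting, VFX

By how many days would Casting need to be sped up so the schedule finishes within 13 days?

Current finish: 19 days; target: 13.
Casting is on every critical path, so each day cut from Casting cuts the finish by one (this holds down to a finish of 11).
Need 19 − 13 = 6 days off Casting → Casting becomes 3 days, finish becomes 13.

6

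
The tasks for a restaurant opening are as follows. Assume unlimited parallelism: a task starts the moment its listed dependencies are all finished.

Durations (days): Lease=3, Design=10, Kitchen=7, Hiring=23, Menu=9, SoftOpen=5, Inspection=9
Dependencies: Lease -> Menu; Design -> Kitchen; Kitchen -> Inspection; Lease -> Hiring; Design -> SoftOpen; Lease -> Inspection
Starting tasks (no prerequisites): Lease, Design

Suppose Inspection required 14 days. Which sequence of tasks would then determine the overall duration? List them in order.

Baseline: Design→Kitchen→Inspection = 10+7+9 = 26 → 26 days.
Since Inspection is critical, the +5 change carries straight to that chain (now 31 days).
That remains the longest chain; total 31 days.

Design, Kitchen, Inspection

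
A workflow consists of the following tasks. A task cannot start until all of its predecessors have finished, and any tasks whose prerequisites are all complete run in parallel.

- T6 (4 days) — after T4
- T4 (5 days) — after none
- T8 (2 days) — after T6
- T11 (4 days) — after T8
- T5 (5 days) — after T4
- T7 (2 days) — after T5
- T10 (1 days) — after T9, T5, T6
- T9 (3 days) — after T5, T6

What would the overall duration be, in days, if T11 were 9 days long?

As given, the longest chain is T4→T6→T8→T11 = 5+4+2+4 = 15, so the finish is 15 days.
Since T11 is critical, the +5 change carries straight to that chain (now 20 days).
The critical path is still T4→T6→T8→T11; finish is now 20 days.

20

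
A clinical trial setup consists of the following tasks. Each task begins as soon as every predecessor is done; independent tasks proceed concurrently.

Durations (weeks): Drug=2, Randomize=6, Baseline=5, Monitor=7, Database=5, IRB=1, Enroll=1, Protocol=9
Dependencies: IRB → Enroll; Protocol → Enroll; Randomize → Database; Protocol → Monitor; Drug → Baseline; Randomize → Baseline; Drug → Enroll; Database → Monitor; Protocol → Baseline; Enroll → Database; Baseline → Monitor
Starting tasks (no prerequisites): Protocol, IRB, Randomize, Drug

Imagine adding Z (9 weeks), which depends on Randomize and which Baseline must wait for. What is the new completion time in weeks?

27

Originally the clinical trial setup takes 22 weeks.
With Z inserted, Baseline now waits for max(Randomize, Protocol, Drug, Z).
New critical path: Randomize→Z→Baseline→Monitor = 6+9+5+7 = 27 ⇒ 27 weeks.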